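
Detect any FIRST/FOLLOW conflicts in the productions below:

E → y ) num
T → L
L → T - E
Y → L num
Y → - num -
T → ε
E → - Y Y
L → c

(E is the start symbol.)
Yes. T → L with FOLLOW(T) on { '-' }

A FIRST/FOLLOW conflict occurs when a non-terminal N has a nullable alternative N → β (β ⇒* ε) and another alternative N → α with FIRST(α) ∩ FOLLOW(N) ≠ ∅: on such a lookahead the parser cannot decide between expanding α and letting N vanish via β.

Nullable non-terminals: T.
FIRST sets used below: FIRST(L) = { '-', 'c' }

T: nullable alternative(s) T → ε; FOLLOW(T) = { '-' }
  T → L: FIRST \ {ε} = { '-', 'c' } — overlaps FOLLOW(T) on { '-' }: CONFLICT
  T → ε: FIRST \ {ε} = { } — this is the only nullable alternative, skip

E, L, Y have no nullable alternative, so no FIRST/FOLLOW check is needed there.

So the grammar has 1 FIRST/FOLLOW conflict (marked CONFLICT above).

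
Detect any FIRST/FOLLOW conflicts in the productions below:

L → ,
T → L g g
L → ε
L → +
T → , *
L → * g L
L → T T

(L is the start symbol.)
Nullable non-terminals: L.
FIRST sets used below: FIRST(T) = { '*', '+', ',', 'g' }

L: nullable alternative(s) L → ε; FOLLOW(L) = { $, 'g' }
  L → ,: FIRST \ {ε} = { ',' } — disjoint from FOLLOW(L)
  L → ε: FIRST \ {ε} = { } — this is the only nullable alternative, skip
  L → +: FIRST \ {ε} = { '+' } — disjoint from FOLLOW(L)
  L → * g L: FIRST \ {ε} = { '*' } — disjoint from FOLLOW(L)
  L → T T: FIRST \ {ε} = { '*', '+', ',', 'g' } — overlaps FOLLOW(L) on { 'g' }: CONFLICT

T has no nullable alternative, so no FIRST/FOLLOW check is needed there.

So the grammar has 1 FIRST/FOLLOW conflict (marked CONFLICT above).

Answer: Yes. L → T T with FOLLOW(L) on { 'g' }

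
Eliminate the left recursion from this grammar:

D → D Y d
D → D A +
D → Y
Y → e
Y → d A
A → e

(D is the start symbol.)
D → Y D'
D' → Y d D'
D' → A + D'
D' → ε
Y → e
Y → d A
A → e

D is directly left-recursive. The standard transformation for
  A → A α₁ | ... | A α_m | β₁ | ... | β_n
is
  A  → β₁ A' | ... | β_n A'
  A' → α₁ A' | ... | α_m A' | ε

D → Y becomes D → Y D'
D → D Y d becomes D' → Y d D'
D → D A + becomes D' → A + D'
Add D' → ε

Productions for other non-terminals are unchanged:
  Y → e
  Y → d A
  A → e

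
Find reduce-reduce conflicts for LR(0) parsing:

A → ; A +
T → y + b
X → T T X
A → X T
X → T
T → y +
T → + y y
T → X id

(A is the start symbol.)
Yes — I9: [A → X T .] vs [X → T .]

A reduce-reduce conflict occurs when an LR(0) state has two complete items [A → α .] and [B → β .] — both call for a reduction, and with no lookahead the parser cannot choose between them.

Augment with A' → A and build the canonical LR(0) collection (I0 = CLOSURE({[A' → . A]}), then GOTO on every symbol after a dot until no new states appear). It has 18 states:
  I0: { [A → . ; A +], [A → . X T], [A' → . A], [T → . + y y], [T → . X id], [T → . y + b], [T → . y +], [X → . T T X], [X → . T] }  — shift
  I1: { [T → + . y y] }  — shift
  I2: { [A → . ; A +], [A → . X T], [A → ; . A +], [T → . + y y], [T → . X id], [T → . y + b], [T → . y +], [X → . T T X], [X → . T] }  — shift
  I3: { [A' → A .] }  — accept
  I4: { [T → . + y y], [T → . X id], [T → . y + b], [T → . y +], [X → . T T X], [X → . T], [X → T . T X], [X → T .] }  — shift, reduce
  I5: { [A → X . T], [T → . + y y], [T → . X id], [T → . y + b], [T → . y +], [T → X . id], [X → . T T X], [X → . T] }  — shift
  I6: { [T → y . + b], [T → y . +] }  — shift
  I7: { [T → y + . b], [T → y + .] }  — shift, reduce
  I8: { [T → y + b .] }  — reduce
  I9: { [A → X T .], [T → . + y y], [T → . X id], [T → . y + b], [T → . y +], [X → . T T X], [X → . T], [X → T . T X], [X → T .] }  — shift, 2 reduces
  I10: { [T → X . id] }  — shift
  I11: { [T → X id .] }  — reduce
  I12: { [T → . + y y], [T → . X id], [T → . y + b], [T → . y +], [X → . T T X], [X → . T], [X → T . T X], [X → T .], [X → T T . X] }  — shift, reduce
  I13: { [T → X . id], [X → T T X .] }  — shift, reduce
  I14: { [A → ; A . +] }  — shift
  I15: { [A → ; A + .] }  — reduce
  I16: { [T → + y . y] }  — shift
  I17: { [T → + y y .] }  — reduce

I9 contains complete items [A → X T .], [X → T .] — reduce-reduce conflict.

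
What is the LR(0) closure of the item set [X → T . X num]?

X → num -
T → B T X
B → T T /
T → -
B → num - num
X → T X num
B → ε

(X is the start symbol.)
To compute CLOSURE, for each item [A → α.Bβ] where B is a non-terminal, add [B → .γ] for all productions B → γ; repeat for the newly added items until nothing changes.

Start with: [X → T . X num]
  [X → T . X num] has the dot before X: add [X → . num -], [X → . T X num]
  [X → . T X num] has the dot before T: add [T → . B T X], [T → . -]
  [T → . B T X] has the dot before B: add [B → . T T /], [B → . num - num], [B → .]
No further items can be added.

CLOSURE = { [B → . T T /], [B → . num - num], [B → .], [T → . -], [T → . B T X], [X → . T X num], [X → . num -], [X → T . X num] }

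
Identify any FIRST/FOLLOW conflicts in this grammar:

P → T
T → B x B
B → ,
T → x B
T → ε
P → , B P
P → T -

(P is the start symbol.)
No FIRST/FOLLOW conflicts.

Nullable non-terminals: P, T.
FIRST sets used below: FIRST(T) = { ',', 'x', ε }, FIRST(B) = { ',' }

P: nullable alternative(s) P → T; FOLLOW(P) = { $ }
  P → T: FIRST \ {ε} = { ',', 'x' } — this is the only nullable alternative, skip
  P → , B P: FIRST \ {ε} = { ',' } — disjoint from FOLLOW(P)
  P → T -: FIRST \ {ε} = { ',', '-', 'x' } — disjoint from FOLLOW(P)

T: nullable alternative(s) T → ε; FOLLOW(T) = { $, '-' }
  T → B x B: FIRST \ {ε} = { ',' } — disjoint from FOLLOW(T)
  T → x B: FIRST \ {ε} = { 'x' } — disjoint from FOLLOW(T)
  T → ε: FIRST \ {ε} = { } — this is the only nullable alternative, skip

B has no nullable alternative, so no FIRST/FOLLOW check is needed there.

No FIRST/FOLLOW conflicts found.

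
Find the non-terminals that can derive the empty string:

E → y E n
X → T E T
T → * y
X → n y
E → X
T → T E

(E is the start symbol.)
None

A non-terminal is nullable if it can derive ε (the empty string): either it has an ε-production, or it has a production whose right-hand side consists entirely of nullable non-terminals.

There are no ε-productions, so no non-terminal can derive ε.
No non-terminals are nullable.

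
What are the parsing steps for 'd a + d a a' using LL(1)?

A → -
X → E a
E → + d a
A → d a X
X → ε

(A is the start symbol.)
Stack is shown with the top on the left.

Stack      Input          Action
--------------------------------
A $        d a + d a a $  output A → d a X
d a X $    d a + d a a $  match 'd'
a X $      a + d a a $    match 'a'
X $        + d a a $      output X → E a
E a $      + d a a $      output E → + d a
+ d a a $  + d a a $      match '+'
d a a $    d a a $        match 'd'
a a $      a a $          match 'a'
a $        a $            match 'a'
$          $              accept

The string is accepted.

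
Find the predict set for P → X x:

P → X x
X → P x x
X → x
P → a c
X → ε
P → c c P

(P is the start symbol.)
PREDICT(P → X x) = (FIRST(RHS) \ {ε}) ∪ (FOLLOW(P) if ε ∈ FIRST(RHS), i.e. RHS ⇒* ε)
FIRST(X) = { 'a', 'c', 'x', ε }
FIRST(X x) = { 'a', 'c', 'x' }
ε ∉ FIRST(X x), so FOLLOW(P) is not added.
PREDICT(P → X x) = { 'a', 'c', 'x' }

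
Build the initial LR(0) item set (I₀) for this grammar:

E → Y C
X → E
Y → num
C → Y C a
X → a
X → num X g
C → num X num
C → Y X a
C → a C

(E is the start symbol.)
{ [E → . Y C], [E' → . E], [Y → . num] }

First, augment the grammar with E' → E
I₀ = CLOSURE({ [E' → . E] }):
  [E' → . E] has the dot before E: add [E → . Y C]
  [E → . Y C] has the dot before Y: add [Y → . num]
No further items can be added.

I₀ = { [E → . Y C], [E' → . E], [Y → . num] }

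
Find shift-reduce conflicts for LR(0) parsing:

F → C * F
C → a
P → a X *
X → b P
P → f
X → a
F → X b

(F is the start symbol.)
No shift-reduce conflicts

Augment with F' → F and build the canonical LR(0) collection (I0 = CLOSURE({[F' → . F]}), then GOTO on every symbol after a dot until no new states appear). It has 15 states:
  I0: { [C → . a], [F → . C * F], [F → . X b], [F' → . F], [X → . a], [X → . b P] }  — shift
  I1: { [F → C . * F] }  — shift
  I2: { [F' → F .] }  — accept
  I3: { [F → X . b] }  — shift
  I4: { [C → a .], [X → a .] }  — 2 reduces
  I5: { [P → . a X *], [P → . f], [X → b . P] }  — shift
  I6: { [X → b P .] }  — reduce
  I7: { [P → a . X *], [X → . a], [X → . b P] }  — shift
  I8: { [P → f .] }  — reduce
  I9: { [P → a X . *] }  — shift
  I10: { [X → a .] }  — reduce
  I11: { [P → a X * .] }  — reduce
  I12: { [F → X b .] }  — reduce
  I13: { [C → . a], [F → . C * F], [F → . X b], [F → C * . F], [X → . a], [X → . b P] }  — shift
  I14: { [F → C * F .] }  — reduce

No state contains both a complete item and a shift item.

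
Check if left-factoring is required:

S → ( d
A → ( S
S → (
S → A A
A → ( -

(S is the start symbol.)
Yes, S has productions with common prefix '('; A has productions with common prefix '('

Left-factoring is needed when two productions for the same non-terminal
share a common prefix on the right-hand side.

Productions for S:
  S → ( d
  S → (
  S → A A
Productions for A:
  A → ( S
  A → ( -

Found common prefix '(' in productions for S
Found common prefix '(' in productions for A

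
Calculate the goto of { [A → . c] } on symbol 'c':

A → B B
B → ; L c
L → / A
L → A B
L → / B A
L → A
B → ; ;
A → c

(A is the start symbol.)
GOTO(I, 'c') = CLOSURE({ [A → αX.β] : [A → α.Xβ] ∈ I, X = 'c' })

Items with dot before 'c', with the dot advanced:
  [A → . c] → [A → c .]
Closure adds nothing (no advanced item has the dot before a non-terminal).

GOTO = { [A → c .] }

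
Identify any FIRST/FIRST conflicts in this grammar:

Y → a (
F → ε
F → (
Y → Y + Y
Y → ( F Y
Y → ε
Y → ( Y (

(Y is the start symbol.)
A FIRST/FIRST conflict occurs when two productions N → α and N → β for the same non-terminal have FIRST(α) ∩ FIRST(β) ≠ ∅ (with ε ∈ FIRST of a nullable right-hand side, so two nullable alternatives also conflict).

FIRST sets of the non-terminals at (or reachable through a nullable prefix from) the front of some alternative:
  FIRST(Y) = { '(', '+', 'a', ε }

Productions for Y:
  Y → a (: FIRST = { 'a' }
  Y → Y + Y: FIRST = { '(', '+', 'a' }
  Y → ( F Y: FIRST = { '(' }
  Y → ε: FIRST = { ε }
  Y → ( Y (: FIRST = { '(' }
Productions for F:
  F → ε: FIRST = { ε }
  F → (: FIRST = { '(' }

Conflict for Y: Y → a ( and Y → Y + Y
  Overlap: { 'a' }
Conflict for Y: Y → Y + Y and Y → ( F Y
  Overlap: { '(' }
Conflict for Y: Y → Y + Y and Y → ( Y (
  Overlap: { '(' }
Conflict for Y: Y → ( F Y and Y → ( Y (
  Overlap: { '(' }

Answer: Yes. Y → a '(' / Y → Y '+' Y on { 'a' }; Y → Y '+' Y / Y → '(' F Y on { '(' }; Y → Y '+' Y / Y → '(' Y '(' on { '(' }; Y → '(' F Y / Y → '(' Y '(' on { '(' }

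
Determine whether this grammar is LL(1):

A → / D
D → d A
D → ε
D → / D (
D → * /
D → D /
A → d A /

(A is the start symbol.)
No. Predict set conflict for D: { 'd' }

Relevant sets:
  FIRST(D) = { '*', '/', 'd', ε }
  FOLLOW(D) = { $, '(', '/' }

For A:
  PREDICT(A → '/' D) = { '/' }
  PREDICT(A → d A '/') = { 'd' }
For D:
  PREDICT(D → d A) = { 'd' }
  PREDICT(D → ε) = { $, '(', '/' }
  PREDICT(D → '/' D '(') = { '/' }
  PREDICT(D → '*' '/') = { '*' }
  PREDICT(D → D '/') = { '*', '/', 'd' }

Conflict found: Predict set conflict for D: { 'd' }
The grammar is NOT LL(1).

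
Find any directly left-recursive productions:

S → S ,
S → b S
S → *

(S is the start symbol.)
Yes, S is left-recursive

Direct left recursion occurs when N → N α for some non-terminal N (the right-hand side begins with the left-hand side itself).

S → S ,: LEFT RECURSIVE (starts with S)
S → b S: starts with b
S → *: starts with '*'

The grammar has direct left recursion on: S.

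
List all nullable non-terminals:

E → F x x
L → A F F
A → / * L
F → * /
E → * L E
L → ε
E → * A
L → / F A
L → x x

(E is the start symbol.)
ε-productions: L → ε
So L is immediately nullable.
No further non-terminal can be added: every production for the remaining non-terminals contains a terminal or a non-nullable non-terminal.
Nullable = { 'L' }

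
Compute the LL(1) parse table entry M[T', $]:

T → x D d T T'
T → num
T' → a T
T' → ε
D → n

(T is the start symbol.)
T' → ε

To find M[T', $], we find productions for T' where $ is in the predict set (PREDICT(N → α) = (FIRST(α) \ {ε}) ∪ (FOLLOW(N) if α ⇒* ε)).

Relevant sets:
  FOLLOW(T') = { $, 'a' }

T' → a T: PREDICT = { 'a' }
T' → ε: PREDICT = { $, 'a' }
  $ is in predict set, so this production goes in M[T', $]

M[T', $] = T' → ε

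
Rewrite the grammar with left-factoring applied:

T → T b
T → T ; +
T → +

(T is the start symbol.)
T → T T'
T' → b
T' → ; +
T → +

Left-factoring transforms A → αβ₁ | αβ₂ into A → αA' and A' → β₁ | β₂
(α is the longest common prefix among the alternatives). Repeat until
no nonterminal has two alternatives with a common prefix.

Round 1: T has alternatives sharing prefix 'T'. Introduce T': T → T T'
  Add: T' → b
  Add: T' → ; +

No remaining common prefixes — done.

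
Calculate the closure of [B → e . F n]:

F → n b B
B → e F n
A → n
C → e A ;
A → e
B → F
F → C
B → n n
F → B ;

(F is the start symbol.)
{ [B → . F], [B → . e F n], [B → . n n], [B → e . F n], [C → . e A ;], [F → . B ;], [F → . C], [F → . n b B] }

Start with: [B → e . F n]
  [B → e . F n] has the dot before F: add [F → . n b B], [F → . C], [F → . B ;]
  [F → . C] has the dot before C: add [C → . e A ;]
  [F → . B ;] has the dot before B: add [B → . e F n], [B → . F], [B → . n n]
No further items can be added.

CLOSURE = { [B → . F], [B → . e F n], [B → . n n], [B → e . F n], [C → . e A ;], [F → . B ;], [F → . C], [F → . n b B] }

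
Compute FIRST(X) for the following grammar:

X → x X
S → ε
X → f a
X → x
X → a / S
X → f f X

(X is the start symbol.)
To compute FIRST(X), examine every production with X on the left-hand side, reading each right-hand side left to right until a non-nullable symbol is reached.

From X → x X:
  - x is a terminal: add 'x' and stop
From X → f a:
  - f is a terminal: add 'f' and stop
From X → x:
  - x is a terminal: add 'x' and stop
From X → a / S:
  - a is a terminal: add 'a' and stop
From X → f f X:
  - f is a terminal: add 'f' and stop

Collecting: FIRST(X) = { 'a', 'f', 'x' }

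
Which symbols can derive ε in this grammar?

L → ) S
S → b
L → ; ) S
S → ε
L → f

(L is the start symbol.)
A non-terminal is nullable if it can derive ε (the empty string): either it has an ε-production, or it has a production whose right-hand side consists entirely of nullable non-terminals.

ε-productions: S → ε
So S is immediately nullable.
No further non-terminal can be added: every production for the remaining non-terminals contains a terminal or a non-nullable non-terminal.
Nullable = { 'S' }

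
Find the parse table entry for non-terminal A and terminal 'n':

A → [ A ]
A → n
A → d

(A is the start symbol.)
To find M[A, 'n'], we find productions for A where 'n' is in the predict set (PREDICT(N → α) = (FIRST(α) \ {ε}) ∪ (FOLLOW(N) if α ⇒* ε)).

A → [ A ]: PREDICT = { '[' }
A → n: PREDICT = { 'n' }
  'n' is in predict set, so this production goes in M[A, 'n']
A → d: PREDICT = { 'd' }

M[A, 'n'] = A → n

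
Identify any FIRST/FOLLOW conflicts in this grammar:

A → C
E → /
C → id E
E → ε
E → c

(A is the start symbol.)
No FIRST/FOLLOW conflicts.

A FIRST/FOLLOW conflict occurs when a non-terminal N has a nullable alternative N → β (β ⇒* ε) and another alternative N → α with FIRST(α) ∩ FOLLOW(N) ≠ ∅: on such a lookahead the parser cannot decide between expanding α and letting N vanish via β.

Nullable non-terminals: E.

E: nullable alternative(s) E → ε; FOLLOW(E) = { $ }
  E → /: FIRST \ {ε} = { '/' } — disjoint from FOLLOW(E)
  E → ε: FIRST \ {ε} = { } — this is the only nullable alternative, skip
  E → c: FIRST \ {ε} = { 'c' } — disjoint from FOLLOW(E)

A, C have no nullable alternative, so no FIRST/FOLLOW check is needed there.

No FIRST/FOLLOW conflicts found.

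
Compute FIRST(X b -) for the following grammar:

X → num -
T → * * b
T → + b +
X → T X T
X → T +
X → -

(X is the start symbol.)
{ '*', '+', '-', 'num' }

FIRST sets of the non-terminals involved (from the grammar, by fixed-point iteration):
  FIRST(X) = { '*', '+', '-', 'num' }

To compute FIRST(X b -), process the symbols left to right:
Symbol X is a non-terminal. Add FIRST(X) \ {ε} = { '*', '+', '-', 'num' }
X is not nullable (ε ∉ FIRST(X)), so stop here.
FIRST(X b -) = { '*', '+', '-', 'num' }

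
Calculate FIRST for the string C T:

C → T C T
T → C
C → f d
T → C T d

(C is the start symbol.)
FIRST sets of the non-terminals involved (from the grammar, by fixed-point iteration):
  FIRST(C) = { 'f' }

To compute FIRST(C T), process the symbols left to right:
Symbol C is a non-terminal. Add FIRST(C) \ {ε} = { 'f' }
C is not nullable (ε ∉ FIRST(C)), so stop here.
FIRST(C T) = { 'f' }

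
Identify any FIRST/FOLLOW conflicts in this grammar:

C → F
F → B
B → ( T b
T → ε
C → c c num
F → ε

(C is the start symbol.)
No FIRST/FOLLOW conflicts.

A FIRST/FOLLOW conflict occurs when a non-terminal N has a nullable alternative N → β (β ⇒* ε) and another alternative N → α with FIRST(α) ∩ FOLLOW(N) ≠ ∅: on such a lookahead the parser cannot decide between expanding α and letting N vanish via β.

Nullable non-terminals: C, F, T.
FIRST sets used below: FIRST(F) = { '(', ε }, FIRST(B) = { '(' }

C: nullable alternative(s) C → F; FOLLOW(C) = { $ }
  C → F: FIRST \ {ε} = { '(' } — this is the only nullable alternative, skip
  C → c c num: FIRST \ {ε} = { 'c' } — disjoint from FOLLOW(C)

F: nullable alternative(s) F → ε; FOLLOW(F) = { $ }
  F → B: FIRST \ {ε} = { '(' } — disjoint from FOLLOW(F)
  F → ε: FIRST \ {ε} = { } — this is the only nullable alternative, skip
T has a nullable alternative but only one production, so nothing to check.

B has no nullable alternative, so no FIRST/FOLLOW check is needed there.

No FIRST/FOLLOW conflicts found.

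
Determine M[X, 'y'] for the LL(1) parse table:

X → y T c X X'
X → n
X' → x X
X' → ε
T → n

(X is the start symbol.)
To find M[X, 'y'], we find productions for X where 'y' is in the predict set (PREDICT(N → α) = (FIRST(α) \ {ε}) ∪ (FOLLOW(N) if α ⇒* ε)).

X → y T c X X': PREDICT = { 'y' }
  'y' is in predict set, so this production goes in M[X, 'y']
X → n: PREDICT = { 'n' }

M[X, 'y'] = X → y T c X X'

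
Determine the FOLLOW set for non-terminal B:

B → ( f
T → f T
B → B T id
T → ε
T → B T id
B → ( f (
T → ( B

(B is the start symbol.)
To compute FOLLOW(B), find every occurrence of B on a right-hand side N → α B β: add FIRST(β) \ {ε}, and if β is empty or nullable also add FOLLOW(N). Iterate to a fixed point.

B is the start symbol, so $ ∈ FOLLOW(B).
In B → B T id: B is followed by T id, add FIRST(T id) \ {ε} = { '(', 'f', 'id' }
In T → B T id: B is followed by T id, add FIRST(T id) \ {ε} = { '(', 'f', 'id' }
In T → ( B: B is at the end, add FOLLOW(T)

The FOLLOW sets referred to above (computed the same way, to a fixed point):
  FOLLOW(T) = { 'id' }

Taking the union: FOLLOW(B) = { $, '(', 'f', 'id' }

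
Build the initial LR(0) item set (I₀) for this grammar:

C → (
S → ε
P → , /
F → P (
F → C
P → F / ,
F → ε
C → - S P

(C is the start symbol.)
{ [C → . (], [C → . - S P], [C' → . C] }

First, augment the grammar with C' → C
I₀ = CLOSURE({ [C' → . C] }):
  [C' → . C] has the dot before C: add [C → . (], [C → . - S P]
No further items can be added.

I₀ = { [C → . (], [C → . - S P], [C' → . C] }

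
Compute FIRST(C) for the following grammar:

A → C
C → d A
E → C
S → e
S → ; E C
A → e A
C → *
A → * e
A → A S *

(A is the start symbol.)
To compute FIRST(C), examine every production with C on the left-hand side, reading each right-hand side left to right until a non-nullable symbol is reached.

From C → d A:
  - d is a terminal: add 'd' and stop
From C → *:
  - '*' is a terminal: add '*' and stop

Collecting: FIRST(C) = { '*', 'd' }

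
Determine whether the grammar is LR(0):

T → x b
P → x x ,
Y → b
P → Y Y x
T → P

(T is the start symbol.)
A grammar is LR(0) if no state in the canonical LR(0) collection has:
  - both a shift item (dot before a terminal) and a complete item (shift-reduce conflict), or
  - two or more complete items (reduce-reduce conflict; the accept item [T' → T .] counts as a complete item here).

Augment with T' → T and build the canonical LR(0) collection (I0 = CLOSURE({[T' → . T]}), then GOTO on every symbol after a dot until no new states appear). It has 11 states:
  I0: { [P → . Y Y x], [P → . x x ,], [T → . P], [T → . x b], [T' → . T], [Y → . b] }  — shift
  I1: { [T → P .] }  — reduce
  I2: { [T' → T .] }  — accept
  I3: { [P → Y . Y x], [Y → . b] }  — shift
  I4: { [Y → b .] }  — reduce
  I5: { [P → x . x ,], [T → x . b] }  — shift
  I6: { [T → x b .] }  — reduce
  I7: { [P → x x . ,] }  — shift
  I8: { [P → x x , .] }  — reduce
  I9: { [P → Y Y . x] }  — shift
  I10: { [P → Y Y x .] }  — reduce

Every state is either a pure shift/goto state or contains exactly one complete item and nothing to shift — no conflicts. The grammar is LR(0).

Answer: Yes, the grammar is LR(0)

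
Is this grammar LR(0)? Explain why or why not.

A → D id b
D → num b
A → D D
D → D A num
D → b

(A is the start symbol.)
No. Shift-reduce conflict between [A → D D .] and [A → D . id b]

A grammar is LR(0) if no state in the canonical LR(0) collection has:
  - both a shift item (dot before a terminal) and a complete item (shift-reduce conflict), or
  - two or more complete items (reduce-reduce conflict; the accept item [A' → A .] counts as a complete item here).

Augment with A' → A and build the canonical LR(0) collection (I0 = CLOSURE({[A' → . A]}), then GOTO on every symbol after a dot until no new states appear). It has 11 states:
  I0: { [A → . D D], [A → . D id b], [A' → . A], [D → . D A num], [D → . b], [D → . num b] }  — shift
  I1: { [A' → A .] }  — accept
  I2: { [A → . D D], [A → . D id b], [A → D . D], [A → D . id b], [D → . D A num], [D → . b], [D → . num b], [D → D . A num] }  — shift
  I3: { [D → b .] }  — reduce
  I4: { [D → num . b] }  — shift
  I5: { [D → num b .] }  — reduce
  I6: { [D → D A . num] }  — shift
  I7: { [A → . D D], [A → . D id b], [A → D . D], [A → D . id b], [A → D D .], [D → . D A num], [D → . b], [D → . num b], [D → D . A num] }  — shift, reduce
  I8: { [A → D id . b] }  — shift
  I9: { [A → D id b .] }  — reduce
  I10: { [D → D A num .] }  — reduce

Conflict in state I7:
  Shift-reduce conflict between [A → D D .] and [A → D . id b]
So the grammar is NOT LR(0).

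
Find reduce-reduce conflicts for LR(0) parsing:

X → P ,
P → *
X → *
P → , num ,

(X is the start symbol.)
Yes — I1: [P → * .] vs [X → * .]

A reduce-reduce conflict occurs when an LR(0) state has two complete items [A → α .] and [B → β .] — both call for a reduction, and with no lookahead the parser cannot choose between them.

Augment with X' → X and build the canonical LR(0) collection (I0 = CLOSURE({[X' → . X]}), then GOTO on every symbol after a dot until no new states appear). It has 8 states:
  I0: { [P → . *], [P → . , num ,], [X → . *], [X → . P ,], [X' → . X] }  — shift
  I1: { [P → * .], [X → * .] }  — 2 reduces
  I2: { [P → , . num ,] }  — shift
  I3: { [X → P . ,] }  — shift
  I4: { [X' → X .] }  — accept
  I5: { [X → P , .] }  — reduce
  I6: { [P → , num . ,] }  — shift
  I7: { [P → , num , .] }  — reduce

I1 contains complete items [P → * .], [X → * .] — reduce-reduce conflict.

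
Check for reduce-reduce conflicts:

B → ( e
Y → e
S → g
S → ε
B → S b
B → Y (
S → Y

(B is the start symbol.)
No reduce-reduce conflicts

A reduce-reduce conflict occurs when an LR(0) state has two complete items [A → α .] and [B → β .] — both call for a reduction, and with no lookahead the parser cannot choose between them.

Augment with B' → B and build the canonical LR(0) collection (I0 = CLOSURE({[B' → . B]}), then GOTO on every symbol after a dot until no new states appear). It has 10 states:
  I0: { [B → . ( e], [B → . S b], [B → . Y (], [B' → . B], [S → . Y], [S → . g], [S → .], [Y → . e] }  — shift, reduce
  I1: { [B → ( . e] }  — shift
  I2: { [B' → B .] }  — accept
  I3: { [B → S . b] }  — shift
  I4: { [B → Y . (], [S → Y .] }  — shift, reduce
  I5: { [Y → e .] }  — reduce
  I6: { [S → g .] }  — reduce
  I7: { [B → Y ( .] }  — reduce
  I8: { [B → S b .] }  — reduce
  I9: { [B → ( e .] }  — reduce

No state contains more than one complete item.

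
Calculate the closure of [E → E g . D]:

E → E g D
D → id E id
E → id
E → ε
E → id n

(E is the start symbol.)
{ [D → . id E id], [E → E g . D] }

To compute CLOSURE, for each item [A → α.Bβ] where B is a non-terminal, add [B → .γ] for all productions B → γ; repeat for the newly added items until nothing changes.

Start with: [E → E g . D]
  [E → E g . D] has the dot before D: add [D → . id E id]
No further items can be added.

CLOSURE = { [D → . id E id], [E → E g . D] }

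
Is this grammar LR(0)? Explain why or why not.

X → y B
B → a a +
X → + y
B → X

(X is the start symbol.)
Yes, the grammar is LR(0)

Augment with X' → X and build the canonical LR(0) collection (I0 = CLOSURE({[X' → . X]}), then GOTO on every symbol after a dot until no new states appear). It has 10 states:
  I0: { [X → . + y], [X → . y B], [X' → . X] }  — shift
  I1: { [X → + . y] }  — shift
  I2: { [X' → X .] }  — accept
  I3: { [B → . X], [B → . a a +], [X → . + y], [X → . y B], [X → y . B] }  — shift
  I4: { [X → y B .] }  — reduce
  I5: { [B → X .] }  — reduce
  I6: { [B → a . a +] }  — shift
  I7: { [B → a a . +] }  — shift
  I8: { [B → a a + .] }  — reduce
  I9: { [X → + y .] }  — reduce

Every state is either a pure shift/goto state or contains exactly one complete item and nothing to shift — no conflicts. The grammar is LR(0).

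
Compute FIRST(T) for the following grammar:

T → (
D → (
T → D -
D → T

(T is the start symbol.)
{ '(' }

To compute FIRST(T), examine every production with T on the left-hand side, reading each right-hand side left to right until a non-nullable symbol is reached.

FIRST sets of the other non-terminals involved (by the same procedure, iterated to a fixed point):
  FIRST(D) = { '(' }

From T → (:
  - '(' is a terminal: add '(' and stop
From T → D -:
  - D is a non-terminal: add FIRST(D) \ {ε} = { '(' }
    D is not nullable, so stop

Collecting: FIRST(T) = { '(' }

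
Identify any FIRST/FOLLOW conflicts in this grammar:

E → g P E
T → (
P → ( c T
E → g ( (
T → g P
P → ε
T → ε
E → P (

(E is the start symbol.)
Yes. T → '(' with FOLLOW(T) on { '(' }; T → g P with FOLLOW(T) on { 'g' }; P → '(' c T with FOLLOW(P) on { '(' }

Nullable non-terminals: P, T.

P: nullable alternative(s) P → ε; FOLLOW(P) = { '(', 'g' }
  P → ( c T: FIRST \ {ε} = { '(' } — overlaps FOLLOW(P) on { '(' }: CONFLICT
  P → ε: FIRST \ {ε} = { } — this is the only nullable alternative, skip

T: nullable alternative(s) T → ε; FOLLOW(T) = { '(', 'g' }
  T → (: FIRST \ {ε} = { '(' } — overlaps FOLLOW(T) on { '(' }: CONFLICT
  T → g P: FIRST \ {ε} = { 'g' } — overlaps FOLLOW(T) on { 'g' }: CONFLICT
  T → ε: FIRST \ {ε} = { } — this is the only nullable alternative, skip

E has no nullable alternative, so no FIRST/FOLLOW check is needed there.

So the grammar has 3 FIRST/FOLLOW conflicts (marked CONFLICT above).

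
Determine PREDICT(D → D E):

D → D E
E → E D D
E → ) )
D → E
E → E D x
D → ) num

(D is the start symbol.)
PREDICT(D → D E) = (FIRST(RHS) \ {ε}) ∪ (FOLLOW(D) if ε ∈ FIRST(RHS), i.e. RHS ⇒* ε)
FIRST(D) = { ')' }
FIRST(D E) = { ')' }
ε ∉ FIRST(D E), so FOLLOW(D) is not added.
PREDICT(D → D E) = { ')' }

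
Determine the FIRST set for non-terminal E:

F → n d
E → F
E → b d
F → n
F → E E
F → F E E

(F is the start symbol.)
FIRST sets of the other non-terminals involved (by the same procedure, iterated to a fixed point):
  FIRST(F) = { 'b', 'n' }

From E → F:
  - F is a non-terminal: add FIRST(F) \ {ε} = { 'b', 'n' }
    F is not nullable, so stop
From E → b d:
  - b is a terminal: add 'b' and stop

Collecting: FIRST(E) = { 'b', 'n' }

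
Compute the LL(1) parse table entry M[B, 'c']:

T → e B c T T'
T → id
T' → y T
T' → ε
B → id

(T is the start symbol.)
To find M[B, 'c'], we find productions for B where 'c' is in the predict set (PREDICT(N → α) = (FIRST(α) \ {ε}) ∪ (FOLLOW(N) if α ⇒* ε)).

B → id: PREDICT = { 'id' }

M[B, 'c'] is empty (no production applies)

Answer: Empty (error entry)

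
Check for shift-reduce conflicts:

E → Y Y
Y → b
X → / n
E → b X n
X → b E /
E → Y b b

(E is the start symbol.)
Yes — I3: [Y → b .] vs [X → . / n]; I12: [Y → b .] vs [E → Y b . b]

Augment with E' → E and build the canonical LR(0) collection (I0 = CLOSURE({[E' → . E]}), then GOTO on every symbol after a dot until no new states appear). It has 14 states:
  I0: { [E → . Y Y], [E → . Y b b], [E → . b X n], [E' → . E], [Y → . b] }  — shift
  I1: { [E' → E .] }  — accept
  I2: { [E → Y . Y], [E → Y . b b], [Y → . b] }  — shift
  I3: { [E → b . X n], [X → . / n], [X → . b E /], [Y → b .] }  — shift, reduce
  I4: { [X → / . n] }  — shift
  I5: { [E → b X . n] }  — shift
  I6: { [E → . Y Y], [E → . Y b b], [E → . b X n], [X → b . E /], [Y → . b] }  — shift
  I7: { [X → b E . /] }  — shift
  I8: { [X → b E / .] }  — reduce
  I9: { [E → b X n .] }  — reduce
  I10: { [X → / n .] }  — reduce
  I11: { [E → Y Y .] }  — reduce
  I12: { [E → Y b . b], [Y → b .] }  — shift, reduce
  I13: { [E → Y b b .] }  — reduce

I3 contains reduce item [Y → b .] and shift items [X → . / n], [X → . b E /] — shift-reduce conflict.
I12 contains reduce item [Y → b .] and shift item [E → Y b . b] — shift-reduce conflict.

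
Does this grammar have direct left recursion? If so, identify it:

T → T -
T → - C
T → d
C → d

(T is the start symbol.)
Yes, T is left-recursive

T → T -: LEFT RECURSIVE (starts with T)
T → - C: starts with '-'
T → d: starts with d
C → d: starts with d

The grammar has direct left recursion on: T.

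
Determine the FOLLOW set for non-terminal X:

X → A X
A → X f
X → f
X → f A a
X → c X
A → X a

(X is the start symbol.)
{ $, 'a', 'f' }

To compute FOLLOW(X), find every occurrence of X on a right-hand side N → α X β: add FIRST(β) \ {ε}, and if β is empty or nullable also add FOLLOW(N). Iterate to a fixed point.

X is the start symbol, so $ ∈ FOLLOW(X).
In X → A X: X is at the end; this adds FOLLOW(X) to itself — nothing new
In A → X f: X is followed by f, add FIRST(f) \ {ε} = { 'f' }
In X → c X: X is at the end; this adds FOLLOW(X) to itself — nothing new
In A → X a: X is followed by a, add FIRST(a) \ {ε} = { 'a' }

Taking the union: FOLLOW(X) = { $, 'a', 'f' }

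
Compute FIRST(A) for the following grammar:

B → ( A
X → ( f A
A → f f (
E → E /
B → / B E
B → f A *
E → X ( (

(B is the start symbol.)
{ 'f' }

To compute FIRST(A), examine every production with A on the left-hand side, reading each right-hand side left to right until a non-nullable symbol is reached.

From A → f f (:
  - f is a terminal: add 'f' and stop

Collecting: FIRST(A) = { 'f' }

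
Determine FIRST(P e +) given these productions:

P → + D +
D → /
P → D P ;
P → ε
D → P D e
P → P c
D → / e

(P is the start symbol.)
FIRST sets of the non-terminals involved (from the grammar, by fixed-point iteration):
  FIRST(P) = { '+', '/', 'c', ε }

To compute FIRST(P e +), process the symbols left to right:
Symbol P is a non-terminal. Add FIRST(P) \ {ε} = { '+', '/', 'c' }
P is nullable (ε ∈ FIRST(P)), continue to the next symbol.
Symbol e is a terminal. Add 'e' and stop.
FIRST(P e +) = { '+', '/', 'c', 'e' }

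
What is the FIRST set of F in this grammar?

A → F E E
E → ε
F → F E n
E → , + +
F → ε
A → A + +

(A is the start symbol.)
To compute FIRST(F), examine every production with F on the left-hand side, reading each right-hand side left to right until a non-nullable symbol is reached.

FIRST sets of the other non-terminals involved (by the same procedure, iterated to a fixed point):
  FIRST(E) = { ',', ε }

From F → F E n:
  - F is the symbol being defined: contributes nothing new
    F is nullable, so continue to the next symbol
  - E is a non-terminal: add FIRST(E) \ {ε} = { ',' }
    E is nullable, so continue to the next symbol
  - n is a terminal: add 'n' and stop
From F → ε:
  - ε-production, so ε ∈ FIRST(F)

Collecting: FIRST(F) = { ',', 'n', ε }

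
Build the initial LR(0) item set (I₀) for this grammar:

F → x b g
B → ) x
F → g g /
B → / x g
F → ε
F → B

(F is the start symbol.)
{ [B → . ) x], [B → . / x g], [F → . B], [F → . g g /], [F → . x b g], [F → .], [F' → . F] }

First, augment the grammar with F' → F
I₀ = CLOSURE({ [F' → . F] }):
  [F' → . F] has the dot before F: add [F → . x b g], [F → . g g /], [F → .], [F → . B]
  [F → . B] has the dot before B: add [B → . ) x], [B → . / x g]
No further items can be added.

I₀ = { [B → . ) x], [B → . / x g], [F → . B], [F → . g g /], [F → . x b g], [F → .], [F' → . F] }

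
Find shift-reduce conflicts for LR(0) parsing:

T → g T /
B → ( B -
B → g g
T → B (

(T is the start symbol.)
A shift-reduce conflict occurs when an LR(0) state has both:
  - a complete (reduce) item [A → α .] (dot at the end), and
  - a shift item [B → β . c γ] (dot before a terminal).

Augment with T' → T and build the canonical LR(0) collection (I0 = CLOSURE({[T' → . T]}), then GOTO on every symbol after a dot until no new states appear). It has 13 states:
  I0: { [B → . ( B -], [B → . g g], [T → . B (], [T → . g T /], [T' → . T] }  — shift
  I1: { [B → ( . B -], [B → . ( B -], [B → . g g] }  — shift
  I2: { [T → B . (] }  — shift
  I3: { [T' → T .] }  — accept
  I4: { [B → . ( B -], [B → . g g], [B → g . g], [T → . B (], [T → . g T /], [T → g . T /] }  — shift
  I5: { [T → g T . /] }  — shift
  I6: { [B → . ( B -], [B → . g g], [B → g . g], [B → g g .], [T → . B (], [T → . g T /], [T → g . T /] }  — shift, reduce
  I7: { [T → g T / .] }  — reduce
  I8: { [T → B ( .] }  — reduce
  I9: { [B → ( B . -] }  — shift
  I10: { [B → g . g] }  — shift
  I11: { [B → g g .] }  — reduce
  I12: { [B → ( B - .] }  — reduce

I6 contains reduce item [B → g g .] and shift items [B → . ( B -], [B → . g g], [B → g . g], [T → . g T /] — shift-reduce conflict.

Answer: Yes — I6: [B → g g .] vs [B → . ( B -]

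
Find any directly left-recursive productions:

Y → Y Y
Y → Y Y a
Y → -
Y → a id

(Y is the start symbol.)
Yes, Y is left-recursive

Y → Y Y: LEFT RECURSIVE (starts with Y)
Y → Y Y a: LEFT RECURSIVE (starts with Y)
Y → -: starts with '-'
Y → a id: starts with a

The grammar has direct left recursion on: Y.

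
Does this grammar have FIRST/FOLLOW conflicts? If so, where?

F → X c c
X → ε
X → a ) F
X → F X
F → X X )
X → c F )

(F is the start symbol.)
Yes. X → a ')' F with FOLLOW(X) on { 'a' }; X → F X with FOLLOW(X) on { ')', 'a', 'c' }; X → c F ')' with FOLLOW(X) on { 'c' }

A FIRST/FOLLOW conflict occurs when a non-terminal N has a nullable alternative N → β (β ⇒* ε) and another alternative N → α with FIRST(α) ∩ FOLLOW(N) ≠ ∅: on such a lookahead the parser cannot decide between expanding α and letting N vanish via β.

Nullable non-terminals: X.
FIRST sets used below: FIRST(F) = { ')', 'a', 'c' }

X: nullable alternative(s) X → ε; FOLLOW(X) = { ')', 'a', 'c' }
  X → ε: FIRST \ {ε} = { } — this is the only nullable alternative, skip
  X → a ) F: FIRST \ {ε} = { 'a' } — overlaps FOLLOW(X) on { 'a' }: CONFLICT
  X → F X: FIRST \ {ε} = { ')', 'a', 'c' } — overlaps FOLLOW(X) on { ')', 'a', 'c' }: CONFLICT
  X → c F ): FIRST \ {ε} = { 'c' } — overlaps FOLLOW(X) on { 'c' }: CONFLICT

F has no nullable alternative, so no FIRST/FOLLOW check is needed there.

So the grammar has 3 FIRST/FOLLOW conflicts (marked CONFLICT above).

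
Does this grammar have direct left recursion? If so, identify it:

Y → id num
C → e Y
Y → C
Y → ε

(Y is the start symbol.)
Y → id num: starts with id
C → e Y: starts with e
Y → C: starts with C
Y → ε: starts with ε

No direct left recursion found.

Answer: No direct left recursion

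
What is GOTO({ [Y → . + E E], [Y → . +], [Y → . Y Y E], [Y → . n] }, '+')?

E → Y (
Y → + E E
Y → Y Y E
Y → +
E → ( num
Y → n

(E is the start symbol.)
{ [E → . ( num], [E → . Y (], [Y → + . E E], [Y → + .], [Y → . + E E], [Y → . +], [Y → . Y Y E], [Y → . n] }

GOTO(I, '+') = CLOSURE({ [A → αX.β] : [A → α.Xβ] ∈ I, X = '+' })

Items with dot before '+', with the dot advanced:
  [Y → . +] → [Y → + .]
  [Y → . + E E] → [Y → + . E E]
Closure of the advanced items:
  [Y → + . E E] has the dot before E: add [E → . Y (], [E → . ( num]
  [E → . Y (] has the dot before Y: add [Y → . + E E], [Y → . Y Y E], [Y → . +], [Y → . n]

GOTO = { [E → . ( num], [E → . Y (], [Y → + . E E], [Y → + .], [Y → . + E E], [Y → . +], [Y → . Y Y E], [Y → . n] }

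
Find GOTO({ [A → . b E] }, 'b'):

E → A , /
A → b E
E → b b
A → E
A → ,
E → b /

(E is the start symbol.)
{ [A → . ,], [A → . E], [A → . b E], [A → b . E], [E → . A , /], [E → . b /], [E → . b b] }

GOTO(I, 'b') = CLOSURE({ [A → αX.β] : [A → α.Xβ] ∈ I, X = 'b' })

Items with dot before 'b', with the dot advanced:
  [A → . b E] → [A → b . E]
Closure of the advanced items:
  [A → b . E] has the dot before E: add [E → . A , /], [E → . b b], [E → . b /]
  [E → . A , /] has the dot before A: add [A → . b E], [A → . E], [A → . ,]

GOTO = { [A → . ,], [A → . E], [A → . b E], [A → b . E], [E → . A , /], [E → . b /], [E → . b b] }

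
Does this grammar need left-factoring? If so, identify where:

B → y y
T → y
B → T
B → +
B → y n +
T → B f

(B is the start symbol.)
Yes, B has productions with common prefix 'y'

Left-factoring is needed when two productions for the same non-terminal
share a common prefix on the right-hand side.

Productions for B:
  B → y y
  B → T
  B → +
  B → y n +
Productions for T:
  T → y
  T → B f

Found common prefix 'y' in productions for B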